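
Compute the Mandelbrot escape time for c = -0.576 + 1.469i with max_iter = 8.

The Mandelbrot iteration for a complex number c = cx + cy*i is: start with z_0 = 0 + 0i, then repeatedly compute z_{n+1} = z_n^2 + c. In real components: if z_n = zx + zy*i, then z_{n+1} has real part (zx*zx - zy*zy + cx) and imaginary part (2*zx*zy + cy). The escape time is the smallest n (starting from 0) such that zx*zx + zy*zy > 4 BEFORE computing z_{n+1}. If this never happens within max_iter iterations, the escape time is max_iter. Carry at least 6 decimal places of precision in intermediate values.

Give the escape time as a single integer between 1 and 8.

z_0 = 0 + 0i, c = -0.5760 + 1.4690i
Iter 1: z = -0.5760 + 1.4690i, |z|^2 = 2.4897
Iter 2: z = -2.4022 + -0.2233i, |z|^2 = 5.8204
Escaped at iteration 2

Answer: 2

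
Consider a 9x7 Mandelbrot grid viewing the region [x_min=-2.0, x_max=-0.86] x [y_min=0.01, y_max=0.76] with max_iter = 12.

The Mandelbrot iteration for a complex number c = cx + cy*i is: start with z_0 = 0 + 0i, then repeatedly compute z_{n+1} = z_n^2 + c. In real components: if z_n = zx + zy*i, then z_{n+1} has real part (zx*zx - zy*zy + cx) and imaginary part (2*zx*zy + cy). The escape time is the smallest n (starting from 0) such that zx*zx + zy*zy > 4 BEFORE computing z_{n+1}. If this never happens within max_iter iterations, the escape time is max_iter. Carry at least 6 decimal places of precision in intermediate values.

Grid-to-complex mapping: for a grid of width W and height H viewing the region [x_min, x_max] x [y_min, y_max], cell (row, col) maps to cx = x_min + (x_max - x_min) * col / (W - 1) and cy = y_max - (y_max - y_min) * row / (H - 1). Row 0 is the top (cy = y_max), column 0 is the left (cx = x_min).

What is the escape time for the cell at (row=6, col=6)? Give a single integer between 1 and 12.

z_0 = 0 + 0i, c = -1.1450 + 0.0100i
Iter 1: z = -1.1450 + 0.0100i, |z|^2 = 1.3111
Iter 2: z = 0.1659 + -0.0129i, |z|^2 = 0.0277
Iter 3: z = -1.1176 + 0.0057i, |z|^2 = 1.2491
Iter 4: z = 0.1041 + -0.0028i, |z|^2 = 0.0108
Iter 5: z = -1.1342 + 0.0094i, |z|^2 = 1.2864
Iter 6: z = 0.1413 + -0.0114i, |z|^2 = 0.0201
Iter 7: z = -1.1252 + 0.0068i, |z|^2 = 1.2661
Iter 8: z = 0.1210 + -0.0053i, |z|^2 = 0.0147
Iter 9: z = -1.1304 + 0.0087i, |z|^2 = 1.2779
Iter 10: z = 0.1327 + -0.0097i, |z|^2 = 0.0177
Iter 11: z = -1.1275 + 0.0074i, |z|^2 = 1.2713

Answer: 12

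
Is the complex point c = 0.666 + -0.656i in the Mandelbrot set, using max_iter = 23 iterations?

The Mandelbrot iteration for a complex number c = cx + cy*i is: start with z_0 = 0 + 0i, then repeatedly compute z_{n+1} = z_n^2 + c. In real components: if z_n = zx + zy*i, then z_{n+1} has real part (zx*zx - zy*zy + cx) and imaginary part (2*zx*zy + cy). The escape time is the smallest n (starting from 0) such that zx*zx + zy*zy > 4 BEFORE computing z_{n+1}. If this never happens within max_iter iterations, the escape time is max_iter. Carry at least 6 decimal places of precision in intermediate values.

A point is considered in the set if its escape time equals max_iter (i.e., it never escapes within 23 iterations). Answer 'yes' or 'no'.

z_0 = 0 + 0i, c = 0.6660 + -0.6560i
Iter 1: z = 0.6660 + -0.6560i, |z|^2 = 0.8739
Iter 2: z = 0.6792 + -1.5298i, |z|^2 = 2.8016
Iter 3: z = -1.2129 + -2.7341i, |z|^2 = 8.9467
Escaped at iteration 3

Answer: no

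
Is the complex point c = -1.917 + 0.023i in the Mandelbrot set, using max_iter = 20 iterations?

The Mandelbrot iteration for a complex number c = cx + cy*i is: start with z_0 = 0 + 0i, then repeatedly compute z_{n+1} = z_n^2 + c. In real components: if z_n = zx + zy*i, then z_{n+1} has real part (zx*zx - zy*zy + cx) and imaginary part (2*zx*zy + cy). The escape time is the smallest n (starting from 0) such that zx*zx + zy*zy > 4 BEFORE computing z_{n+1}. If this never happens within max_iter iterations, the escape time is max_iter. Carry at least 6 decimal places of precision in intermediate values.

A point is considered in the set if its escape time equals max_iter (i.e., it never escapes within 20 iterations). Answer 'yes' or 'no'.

Answer: no

Derivation:
z_0 = 0 + 0i, c = -1.9170 + 0.0230i
Iter 1: z = -1.9170 + 0.0230i, |z|^2 = 3.6754
Iter 2: z = 1.7574 + -0.0652i, |z|^2 = 3.0926
Iter 3: z = 1.1671 + -0.2061i, |z|^2 = 1.4045
Iter 4: z = -0.5974 + -0.4581i, |z|^2 = 0.5667
Iter 5: z = -1.7699 + 0.5703i, |z|^2 = 3.4578
Iter 6: z = 0.8902 + -1.9958i, |z|^2 = 4.7757
Escaped at iteration 6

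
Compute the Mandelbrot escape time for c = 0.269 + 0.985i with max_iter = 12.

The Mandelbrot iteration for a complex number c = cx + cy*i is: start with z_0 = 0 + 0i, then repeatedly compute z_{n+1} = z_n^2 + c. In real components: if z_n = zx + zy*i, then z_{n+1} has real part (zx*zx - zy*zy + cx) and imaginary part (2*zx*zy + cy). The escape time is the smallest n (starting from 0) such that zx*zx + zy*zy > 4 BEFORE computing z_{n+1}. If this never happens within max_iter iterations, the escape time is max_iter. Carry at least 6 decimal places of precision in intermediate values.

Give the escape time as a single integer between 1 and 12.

Answer: 4

Derivation:
z_0 = 0 + 0i, c = 0.2690 + 0.9850i
Iter 1: z = 0.2690 + 0.9850i, |z|^2 = 1.0426
Iter 2: z = -0.6289 + 1.5149i, |z|^2 = 2.6905
Iter 3: z = -1.6305 + -0.9204i, |z|^2 = 3.5058
Iter 4: z = 2.0806 + 3.9864i, |z|^2 = 20.2203
Escaped at iteration 4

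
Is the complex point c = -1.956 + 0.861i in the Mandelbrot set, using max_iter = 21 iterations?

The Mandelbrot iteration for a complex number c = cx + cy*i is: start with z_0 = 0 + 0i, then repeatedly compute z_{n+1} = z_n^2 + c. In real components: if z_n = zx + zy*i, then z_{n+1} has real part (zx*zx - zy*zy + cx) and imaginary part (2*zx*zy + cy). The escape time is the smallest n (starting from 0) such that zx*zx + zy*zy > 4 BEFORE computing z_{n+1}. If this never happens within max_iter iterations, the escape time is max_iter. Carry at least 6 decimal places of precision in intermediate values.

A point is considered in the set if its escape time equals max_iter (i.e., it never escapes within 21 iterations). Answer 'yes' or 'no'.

Answer: no

Derivation:
z_0 = 0 + 0i, c = -1.9560 + 0.8610i
Iter 1: z = -1.9560 + 0.8610i, |z|^2 = 4.5673
Escaped at iteration 1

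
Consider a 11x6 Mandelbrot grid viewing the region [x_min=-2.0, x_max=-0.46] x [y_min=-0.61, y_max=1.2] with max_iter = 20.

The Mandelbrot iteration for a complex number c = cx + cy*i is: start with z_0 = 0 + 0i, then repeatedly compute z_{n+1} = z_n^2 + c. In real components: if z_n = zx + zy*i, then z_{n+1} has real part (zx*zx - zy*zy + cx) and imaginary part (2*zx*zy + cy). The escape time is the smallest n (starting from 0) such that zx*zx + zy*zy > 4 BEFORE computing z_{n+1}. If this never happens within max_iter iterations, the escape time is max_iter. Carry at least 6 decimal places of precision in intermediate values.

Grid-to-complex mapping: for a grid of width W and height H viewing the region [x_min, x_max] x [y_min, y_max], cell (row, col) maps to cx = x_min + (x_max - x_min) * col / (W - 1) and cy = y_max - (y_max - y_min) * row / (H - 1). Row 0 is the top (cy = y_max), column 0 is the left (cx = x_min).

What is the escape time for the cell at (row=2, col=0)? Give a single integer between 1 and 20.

Answer: 1

Derivation:
z_0 = 0 + 0i, c = -2.0000 + 0.4760i
Iter 1: z = -2.0000 + 0.4760i, |z|^2 = 4.2266
Escaped at iteration 1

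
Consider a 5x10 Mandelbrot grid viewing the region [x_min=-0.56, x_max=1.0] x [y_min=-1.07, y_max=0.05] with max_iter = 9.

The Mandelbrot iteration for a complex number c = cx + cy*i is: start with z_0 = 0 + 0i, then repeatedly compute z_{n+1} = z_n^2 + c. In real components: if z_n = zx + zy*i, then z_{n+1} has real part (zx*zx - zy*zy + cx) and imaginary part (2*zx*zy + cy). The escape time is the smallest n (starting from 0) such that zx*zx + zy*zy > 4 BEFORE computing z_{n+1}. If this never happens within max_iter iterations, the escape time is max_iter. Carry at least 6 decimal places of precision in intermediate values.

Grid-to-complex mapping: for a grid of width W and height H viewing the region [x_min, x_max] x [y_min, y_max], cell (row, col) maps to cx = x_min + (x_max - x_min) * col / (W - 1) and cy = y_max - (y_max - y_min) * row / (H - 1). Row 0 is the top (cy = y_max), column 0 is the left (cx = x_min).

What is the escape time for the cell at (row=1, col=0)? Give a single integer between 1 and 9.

Answer: 9

Derivation:
z_0 = 0 + 0i, c = -0.5600 + -0.0744i
Iter 1: z = -0.5600 + -0.0744i, |z|^2 = 0.3191
Iter 2: z = -0.2519 + 0.0089i, |z|^2 = 0.0636
Iter 3: z = -0.4966 + -0.0789i, |z|^2 = 0.2528
Iter 4: z = -0.3196 + 0.0040i, |z|^2 = 0.1022
Iter 5: z = -0.4579 + -0.0770i, |z|^2 = 0.2156
Iter 6: z = -0.3563 + -0.0040i, |z|^2 = 0.1270
Iter 7: z = -0.4331 + -0.0716i, |z|^2 = 0.1927
Iter 8: z = -0.3776 + -0.0124i, |z|^2 = 0.1427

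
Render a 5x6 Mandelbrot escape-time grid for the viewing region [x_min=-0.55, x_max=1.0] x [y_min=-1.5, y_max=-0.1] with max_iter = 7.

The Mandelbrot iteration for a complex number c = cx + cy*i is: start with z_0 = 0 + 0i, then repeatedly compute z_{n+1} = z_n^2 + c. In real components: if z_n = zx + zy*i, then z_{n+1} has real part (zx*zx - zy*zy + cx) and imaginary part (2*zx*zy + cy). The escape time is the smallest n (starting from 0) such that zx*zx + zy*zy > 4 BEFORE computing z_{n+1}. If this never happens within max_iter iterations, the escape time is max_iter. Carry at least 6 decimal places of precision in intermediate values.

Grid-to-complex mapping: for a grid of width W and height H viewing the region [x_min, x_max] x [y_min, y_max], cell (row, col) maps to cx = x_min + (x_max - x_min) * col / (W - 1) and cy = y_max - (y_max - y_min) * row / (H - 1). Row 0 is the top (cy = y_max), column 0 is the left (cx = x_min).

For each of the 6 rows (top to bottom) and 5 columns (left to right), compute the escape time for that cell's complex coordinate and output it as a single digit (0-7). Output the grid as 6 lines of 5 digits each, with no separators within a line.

(row=0, col=0): c = -0.5500 + -0.1000i → escape time 7
(row=0, col=1): c = -0.1625 + -0.1000i → escape time 7
(row=0, col=2): c = 0.2250 + -0.1000i → escape time 7
(row=0, col=3): c = 0.6125 + -0.1000i → escape time 4
(row=0, col=4): c = 1.0000 + -0.1000i → escape time 2
(row=1, col=0): c = -0.5500 + -0.3800i → escape time 7
(row=1, col=1): c = -0.1625 + -0.3800i → escape time 7
(row=1, col=2): c = 0.2250 + -0.3800i → escape time 7
(row=1, col=3): c = 0.6125 + -0.3800i → escape time 4
(row=1, col=4): c = 1.0000 + -0.3800i → escape time 2
(row=2, col=0): c = -0.5500 + -0.6600i → escape time 7
(row=2, col=1): c = -0.1625 + -0.6600i → escape time 7
(row=2, col=2): c = 0.2250 + -0.6600i → escape time 7
(row=2, col=3): c = 0.6125 + -0.6600i → escape time 3
(row=2, col=4): c = 1.0000 + -0.6600i → escape time 2
(row=3, col=0): c = -0.5500 + -0.9400i → escape time 4
(row=3, col=1): c = -0.1625 + -0.9400i → escape time 7
(row=3, col=2): c = 0.2250 + -0.9400i → escape time 4
(row=3, col=3): c = 0.6125 + -0.9400i → escape time 2
(row=3, col=4): c = 1.0000 + -0.9400i → escape time 2
(row=4, col=0): c = -0.5500 + -1.2200i → escape time 3
(row=4, col=1): c = -0.1625 + -1.2200i → escape time 3
(row=4, col=2): c = 0.2250 + -1.2200i → escape time 2
(row=4, col=3): c = 0.6125 + -1.2200i → escape time 2
(row=4, col=4): c = 1.0000 + -1.2200i → escape time 2
(row=5, col=0): c = -0.5500 + -1.5000i → escape time 2
(row=5, col=1): c = -0.1625 + -1.5000i → escape time 2
(row=5, col=2): c = 0.2250 + -1.5000i → escape time 2
(row=5, col=3): c = 0.6125 + -1.5000i → escape time 2
(row=5, col=4): c = 1.0000 + -1.5000i → escape time 2

Answer: 77742
77742
77732
47422
33222
22222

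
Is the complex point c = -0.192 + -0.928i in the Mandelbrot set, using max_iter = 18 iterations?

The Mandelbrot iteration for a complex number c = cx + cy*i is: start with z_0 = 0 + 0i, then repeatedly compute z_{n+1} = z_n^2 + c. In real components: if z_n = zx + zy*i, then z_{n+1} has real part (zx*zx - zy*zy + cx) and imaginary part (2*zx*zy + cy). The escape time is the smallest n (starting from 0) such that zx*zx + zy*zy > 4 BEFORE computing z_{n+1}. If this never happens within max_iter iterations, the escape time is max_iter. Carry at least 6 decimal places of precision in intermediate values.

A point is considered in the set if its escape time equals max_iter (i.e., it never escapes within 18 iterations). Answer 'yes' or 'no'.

z_0 = 0 + 0i, c = -0.1920 + -0.9280i
Iter 1: z = -0.1920 + -0.9280i, |z|^2 = 0.8980
Iter 2: z = -1.0163 + -0.5716i, |z|^2 = 1.3597
Iter 3: z = 0.5141 + 0.2340i, |z|^2 = 0.3191
Iter 4: z = 0.0176 + -0.6874i, |z|^2 = 0.4729
Iter 5: z = -0.6643 + -0.9522i, |z|^2 = 1.3479
Iter 6: z = -0.6574 + 0.3370i, |z|^2 = 0.5458
Iter 7: z = 0.1266 + -1.3711i, |z|^2 = 1.8959
Iter 8: z = -2.0558 + -1.2752i, |z|^2 = 5.8527
Escaped at iteration 8

Answer: no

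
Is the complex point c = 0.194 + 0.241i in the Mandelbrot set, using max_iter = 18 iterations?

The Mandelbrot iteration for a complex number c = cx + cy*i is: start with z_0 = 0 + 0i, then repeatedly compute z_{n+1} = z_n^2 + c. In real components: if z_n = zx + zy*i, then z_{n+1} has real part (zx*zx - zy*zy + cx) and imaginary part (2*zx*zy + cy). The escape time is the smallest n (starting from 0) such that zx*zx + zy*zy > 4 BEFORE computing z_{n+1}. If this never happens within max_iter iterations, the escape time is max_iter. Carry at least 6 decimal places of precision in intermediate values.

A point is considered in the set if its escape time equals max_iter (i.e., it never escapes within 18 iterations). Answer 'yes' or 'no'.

Answer: yes

Derivation:
z_0 = 0 + 0i, c = 0.1940 + 0.2410i
Iter 1: z = 0.1940 + 0.2410i, |z|^2 = 0.0957
Iter 2: z = 0.1736 + 0.3345i, |z|^2 = 0.1420
Iter 3: z = 0.1122 + 0.3571i, |z|^2 = 0.1401
Iter 4: z = 0.0791 + 0.3212i, |z|^2 = 0.1094
Iter 5: z = 0.0971 + 0.2918i, |z|^2 = 0.0946
Iter 6: z = 0.1183 + 0.2977i, |z|^2 = 0.1026
Iter 7: z = 0.1194 + 0.3114i, |z|^2 = 0.1112
Iter 8: z = 0.1113 + 0.3154i, |z|^2 = 0.1118
Iter 9: z = 0.1069 + 0.3112i, |z|^2 = 0.1083
Iter 10: z = 0.1086 + 0.3075i, |z|^2 = 0.1064
Iter 11: z = 0.1112 + 0.3078i, |z|^2 = 0.1071
Iter 12: z = 0.1116 + 0.3095i, |z|^2 = 0.1082
Iter 13: z = 0.1107 + 0.3101i, |z|^2 = 0.1084
Iter 14: z = 0.1101 + 0.3097i, |z|^2 = 0.1080
Iter 15: z = 0.1102 + 0.3092i, |z|^2 = 0.1077
Iter 16: z = 0.1106 + 0.3092i, |z|^2 = 0.1078
Iter 17: z = 0.1106 + 0.3094i, |z|^2 = 0.1079
Did not escape in 18 iterations → in set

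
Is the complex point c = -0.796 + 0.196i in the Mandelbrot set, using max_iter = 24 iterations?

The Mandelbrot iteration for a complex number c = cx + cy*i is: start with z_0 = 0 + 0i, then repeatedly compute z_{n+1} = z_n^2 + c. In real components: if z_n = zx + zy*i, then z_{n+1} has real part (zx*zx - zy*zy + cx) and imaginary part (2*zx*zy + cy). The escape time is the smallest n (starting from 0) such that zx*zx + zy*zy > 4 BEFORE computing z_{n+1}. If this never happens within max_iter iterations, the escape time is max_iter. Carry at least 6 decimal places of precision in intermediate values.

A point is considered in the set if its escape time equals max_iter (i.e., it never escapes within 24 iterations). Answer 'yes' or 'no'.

Answer: no

Derivation:
z_0 = 0 + 0i, c = -0.7960 + 0.1960i
Iter 1: z = -0.7960 + 0.1960i, |z|^2 = 0.6720
Iter 2: z = -0.2008 + -0.1160i, |z|^2 = 0.0538
Iter 3: z = -0.7691 + 0.2426i, |z|^2 = 0.6504
Iter 4: z = -0.2633 + -0.1772i, |z|^2 = 0.1007
Iter 5: z = -0.7581 + 0.2893i, |z|^2 = 0.6584
Iter 6: z = -0.3050 + -0.2426i, |z|^2 = 0.1519
Iter 7: z = -0.7618 + 0.3440i, |z|^2 = 0.6987
Iter 8: z = -0.3339 + -0.3281i, |z|^2 = 0.2192
Iter 9: z = -0.7922 + 0.4152i, |z|^2 = 0.7999
Iter 10: z = -0.3408 + -0.4618i, |z|^2 = 0.3294
Iter 11: z = -0.8930 + 0.5108i, |z|^2 = 1.0584
Iter 12: z = -0.2594 + -0.7163i, |z|^2 = 0.5803
Iter 13: z = -1.2418 + 0.5675i, |z|^2 = 1.8641
Iter 14: z = 0.4239 + -1.2135i, |z|^2 = 1.6523
Iter 15: z = -2.0889 + -0.8329i, |z|^2 = 5.0571
Escaped at iteration 15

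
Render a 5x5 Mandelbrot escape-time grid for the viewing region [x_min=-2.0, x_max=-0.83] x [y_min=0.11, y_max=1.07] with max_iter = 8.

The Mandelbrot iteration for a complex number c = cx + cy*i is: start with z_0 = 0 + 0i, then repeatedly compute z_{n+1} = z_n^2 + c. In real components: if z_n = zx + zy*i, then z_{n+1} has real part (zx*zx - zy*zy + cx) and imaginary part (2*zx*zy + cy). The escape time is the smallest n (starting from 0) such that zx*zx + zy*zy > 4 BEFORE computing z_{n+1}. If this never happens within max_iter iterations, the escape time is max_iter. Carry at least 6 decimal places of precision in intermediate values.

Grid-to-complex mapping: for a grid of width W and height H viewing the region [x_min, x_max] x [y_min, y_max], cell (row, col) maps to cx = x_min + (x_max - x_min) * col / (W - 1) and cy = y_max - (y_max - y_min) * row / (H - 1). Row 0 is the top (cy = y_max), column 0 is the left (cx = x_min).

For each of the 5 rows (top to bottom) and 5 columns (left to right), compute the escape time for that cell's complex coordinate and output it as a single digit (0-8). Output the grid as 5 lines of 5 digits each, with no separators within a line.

(row=0, col=0): c = -2.0000 + 1.0700i → escape time 1
(row=0, col=1): c = -1.7075 + 1.0700i → escape time 1
(row=0, col=2): c = -1.4150 + 1.0700i → escape time 2
(row=0, col=3): c = -1.1225 + 1.0700i → escape time 3
(row=0, col=4): c = -0.8300 + 1.0700i → escape time 3
(row=1, col=0): c = -2.0000 + 0.8300i → escape time 1
(row=1, col=1): c = -1.7075 + 0.8300i → escape time 2
(row=1, col=2): c = -1.4150 + 0.8300i → escape time 3
(row=1, col=3): c = -1.1225 + 0.8300i → escape time 3
(row=1, col=4): c = -0.8300 + 0.8300i → escape time 4
(row=2, col=0): c = -2.0000 + 0.5900i → escape time 1
(row=2, col=1): c = -1.7075 + 0.5900i → escape time 3
(row=2, col=2): c = -1.4150 + 0.5900i → escape time 3
(row=2, col=3): c = -1.1225 + 0.5900i → escape time 4
(row=2, col=4): c = -0.8300 + 0.5900i → escape time 5
(row=3, col=0): c = -2.0000 + 0.3500i → escape time 1
(row=3, col=1): c = -1.7075 + 0.3500i → escape time 4
(row=3, col=2): c = -1.4150 + 0.3500i → escape time 5
(row=3, col=3): c = -1.1225 + 0.3500i → escape time 8
(row=3, col=4): c = -0.8300 + 0.3500i → escape time 8
(row=4, col=0): c = -2.0000 + 0.1100i → escape time 1
(row=4, col=1): c = -1.7075 + 0.1100i → escape time 5
(row=4, col=2): c = -1.4150 + 0.1100i → escape time 8
(row=4, col=3): c = -1.1225 + 0.1100i → escape time 8
(row=4, col=4): c = -0.8300 + 0.1100i → escape time 8

Answer: 11233
12334
13345
14588
15888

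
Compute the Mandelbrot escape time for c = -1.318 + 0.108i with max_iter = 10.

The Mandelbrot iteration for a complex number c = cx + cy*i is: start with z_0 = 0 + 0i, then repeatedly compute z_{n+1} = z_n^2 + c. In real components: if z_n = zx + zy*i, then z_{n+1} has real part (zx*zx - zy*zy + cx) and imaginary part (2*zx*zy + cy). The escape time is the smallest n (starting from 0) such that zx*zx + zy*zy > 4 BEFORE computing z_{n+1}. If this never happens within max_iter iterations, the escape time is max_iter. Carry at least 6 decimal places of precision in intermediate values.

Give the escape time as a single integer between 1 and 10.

z_0 = 0 + 0i, c = -1.3180 + 0.1080i
Iter 1: z = -1.3180 + 0.1080i, |z|^2 = 1.7488
Iter 2: z = 0.4075 + -0.1767i, |z|^2 = 0.1972
Iter 3: z = -1.1832 + -0.0360i, |z|^2 = 1.4012
Iter 4: z = 0.0807 + 0.1932i, |z|^2 = 0.0438
Iter 5: z = -1.3488 + 0.1392i, |z|^2 = 1.8386
Iter 6: z = 0.4819 + -0.2674i, |z|^2 = 0.3037
Iter 7: z = -1.1573 + -0.1497i, |z|^2 = 1.3617
Iter 8: z = -0.0012 + 0.4545i, |z|^2 = 0.2066
Iter 9: z = -1.5246 + 0.1069i, |z|^2 = 2.3358

Answer: 10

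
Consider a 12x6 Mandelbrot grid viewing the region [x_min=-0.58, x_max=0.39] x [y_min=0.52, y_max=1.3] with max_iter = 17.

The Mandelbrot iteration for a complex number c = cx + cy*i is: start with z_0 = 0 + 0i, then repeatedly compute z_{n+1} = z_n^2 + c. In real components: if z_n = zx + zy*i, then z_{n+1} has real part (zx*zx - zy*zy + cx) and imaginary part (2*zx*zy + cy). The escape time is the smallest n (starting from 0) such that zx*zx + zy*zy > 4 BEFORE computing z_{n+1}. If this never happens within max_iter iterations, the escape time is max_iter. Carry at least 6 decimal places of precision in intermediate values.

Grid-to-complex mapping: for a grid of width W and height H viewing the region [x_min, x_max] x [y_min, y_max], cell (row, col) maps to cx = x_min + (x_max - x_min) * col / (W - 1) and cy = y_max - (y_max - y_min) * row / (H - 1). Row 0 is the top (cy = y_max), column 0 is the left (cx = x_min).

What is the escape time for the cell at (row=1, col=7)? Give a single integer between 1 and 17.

Answer: 4

Derivation:
z_0 = 0 + 0i, c = 0.0373 + 1.1440i
Iter 1: z = 0.0373 + 1.1440i, |z|^2 = 1.3101
Iter 2: z = -1.2701 + 1.2293i, |z|^2 = 3.1242
Iter 3: z = 0.1392 + -1.9786i, |z|^2 = 3.9341
Iter 4: z = -3.8580 + 0.5930i, |z|^2 = 15.2360
Escaped at iteration 4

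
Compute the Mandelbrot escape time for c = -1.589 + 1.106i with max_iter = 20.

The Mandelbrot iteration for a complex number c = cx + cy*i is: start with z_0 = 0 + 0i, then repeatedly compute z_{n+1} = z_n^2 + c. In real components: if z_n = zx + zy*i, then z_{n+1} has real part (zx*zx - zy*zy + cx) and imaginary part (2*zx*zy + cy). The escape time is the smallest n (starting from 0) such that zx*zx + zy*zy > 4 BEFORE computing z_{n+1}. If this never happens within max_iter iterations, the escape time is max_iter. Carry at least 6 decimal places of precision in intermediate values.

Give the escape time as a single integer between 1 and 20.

z_0 = 0 + 0i, c = -1.5890 + 1.1060i
Iter 1: z = -1.5890 + 1.1060i, |z|^2 = 3.7482
Iter 2: z = -0.2873 + -2.4089i, |z|^2 = 5.8852
Escaped at iteration 2

Answer: 2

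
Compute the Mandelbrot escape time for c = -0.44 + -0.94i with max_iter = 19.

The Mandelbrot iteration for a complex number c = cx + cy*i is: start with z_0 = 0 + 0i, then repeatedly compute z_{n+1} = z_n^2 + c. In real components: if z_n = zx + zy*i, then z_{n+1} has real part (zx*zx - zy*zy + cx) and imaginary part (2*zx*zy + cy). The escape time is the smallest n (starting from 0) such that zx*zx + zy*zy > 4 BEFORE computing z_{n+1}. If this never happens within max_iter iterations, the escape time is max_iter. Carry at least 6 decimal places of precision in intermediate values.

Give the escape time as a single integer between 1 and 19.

Answer: 4

Derivation:
z_0 = 0 + 0i, c = -0.4400 + -0.9400i
Iter 1: z = -0.4400 + -0.9400i, |z|^2 = 1.0772
Iter 2: z = -1.1300 + -0.1128i, |z|^2 = 1.2896
Iter 3: z = 0.8242 + -0.6851i, |z|^2 = 1.1486
Iter 4: z = -0.2301 + -2.0692i, |z|^2 = 4.3347
Escaped at iteration 4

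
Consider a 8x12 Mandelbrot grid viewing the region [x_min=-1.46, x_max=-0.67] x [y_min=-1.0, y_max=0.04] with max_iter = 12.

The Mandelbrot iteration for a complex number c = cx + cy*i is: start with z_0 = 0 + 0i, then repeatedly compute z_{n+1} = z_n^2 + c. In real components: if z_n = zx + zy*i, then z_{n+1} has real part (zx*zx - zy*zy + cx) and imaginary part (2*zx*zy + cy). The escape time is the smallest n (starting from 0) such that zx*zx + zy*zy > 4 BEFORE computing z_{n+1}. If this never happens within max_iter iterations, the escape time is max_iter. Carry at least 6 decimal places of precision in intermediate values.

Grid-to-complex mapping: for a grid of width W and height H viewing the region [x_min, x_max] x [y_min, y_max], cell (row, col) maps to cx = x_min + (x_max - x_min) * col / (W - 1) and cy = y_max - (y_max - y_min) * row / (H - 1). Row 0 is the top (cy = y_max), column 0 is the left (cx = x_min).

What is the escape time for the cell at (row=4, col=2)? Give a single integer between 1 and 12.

z_0 = 0 + 0i, c = -1.2343 + -0.3382i
Iter 1: z = -1.2343 + -0.3382i, |z|^2 = 1.6378
Iter 2: z = 0.1748 + 0.4966i, |z|^2 = 0.2772
Iter 3: z = -1.4504 + -0.1645i, |z|^2 = 2.1307
Iter 4: z = 0.8422 + 0.1391i, |z|^2 = 0.7287
Iter 5: z = -0.5443 + -0.1038i, |z|^2 = 0.3070
Iter 6: z = -0.9488 + -0.2252i, |z|^2 = 0.9510
Iter 7: z = -0.3847 + 0.0891i, |z|^2 = 0.1559
Iter 8: z = -1.0943 + -0.4068i, |z|^2 = 1.3628
Iter 9: z = -0.2023 + 0.5520i, |z|^2 = 0.3456
Iter 10: z = -1.4980 + -0.5616i, |z|^2 = 2.5595
Iter 11: z = 0.6945 + 1.3443i, |z|^2 = 2.2896

Answer: 12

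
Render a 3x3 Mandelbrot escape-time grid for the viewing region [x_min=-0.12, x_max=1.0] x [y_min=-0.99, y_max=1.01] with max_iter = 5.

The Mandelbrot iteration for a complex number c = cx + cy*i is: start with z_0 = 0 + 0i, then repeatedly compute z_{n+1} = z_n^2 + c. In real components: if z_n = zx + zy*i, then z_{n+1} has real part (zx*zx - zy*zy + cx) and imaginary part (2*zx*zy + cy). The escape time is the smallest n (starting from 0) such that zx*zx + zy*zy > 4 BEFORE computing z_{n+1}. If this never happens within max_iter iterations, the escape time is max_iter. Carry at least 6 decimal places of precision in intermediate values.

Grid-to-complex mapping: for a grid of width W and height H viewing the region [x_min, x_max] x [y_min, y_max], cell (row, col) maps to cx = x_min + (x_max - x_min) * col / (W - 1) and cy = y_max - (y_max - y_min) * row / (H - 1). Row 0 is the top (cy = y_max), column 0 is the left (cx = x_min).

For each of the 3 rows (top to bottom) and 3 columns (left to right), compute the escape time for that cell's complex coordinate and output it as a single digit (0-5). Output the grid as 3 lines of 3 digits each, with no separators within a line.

(row=0, col=0): c = -0.1200 + 1.0100i → escape time 5
(row=0, col=1): c = 0.4400 + 1.0100i → escape time 3
(row=0, col=2): c = 1.0000 + 1.0100i → escape time 2
(row=1, col=0): c = -0.1200 + 0.0100i → escape time 5
(row=1, col=1): c = 0.4400 + 0.0100i → escape time 5
(row=1, col=2): c = 1.0000 + 0.0100i → escape time 2
(row=2, col=0): c = -0.1200 + -0.9900i → escape time 5
(row=2, col=1): c = 0.4400 + -0.9900i → escape time 3
(row=2, col=2): c = 1.0000 + -0.9900i → escape time 2

Answer: 532
552
532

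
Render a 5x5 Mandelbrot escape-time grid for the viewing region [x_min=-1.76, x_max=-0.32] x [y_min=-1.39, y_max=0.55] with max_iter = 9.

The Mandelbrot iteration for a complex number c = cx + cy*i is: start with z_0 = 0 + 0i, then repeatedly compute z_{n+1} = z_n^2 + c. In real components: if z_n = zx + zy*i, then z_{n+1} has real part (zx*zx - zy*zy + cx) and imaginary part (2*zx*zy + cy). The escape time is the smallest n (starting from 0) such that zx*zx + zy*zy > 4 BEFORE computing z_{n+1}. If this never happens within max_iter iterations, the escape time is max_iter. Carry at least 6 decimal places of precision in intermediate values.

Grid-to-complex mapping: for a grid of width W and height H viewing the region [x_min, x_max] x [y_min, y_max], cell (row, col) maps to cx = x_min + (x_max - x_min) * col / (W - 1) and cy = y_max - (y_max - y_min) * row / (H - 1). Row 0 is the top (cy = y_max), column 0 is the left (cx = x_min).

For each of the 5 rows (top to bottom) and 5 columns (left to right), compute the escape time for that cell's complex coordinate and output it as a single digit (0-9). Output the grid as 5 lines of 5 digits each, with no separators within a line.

(row=0, col=0): c = -1.7600 + 0.5500i → escape time 3
(row=0, col=1): c = -1.4000 + 0.5500i → escape time 3
(row=0, col=2): c = -1.0400 + 0.5500i → escape time 5
(row=0, col=3): c = -0.6800 + 0.5500i → escape time 7
(row=0, col=4): c = -0.3200 + 0.5500i → escape time 9
(row=1, col=0): c = -1.7600 + 0.0650i → escape time 7
(row=1, col=1): c = -1.4000 + 0.0650i → escape time 9
(row=1, col=2): c = -1.0400 + 0.0650i → escape time 9
(row=1, col=3): c = -0.6800 + 0.0650i → escape time 9
(row=1, col=4): c = -0.3200 + 0.0650i → escape time 9
(row=2, col=0): c = -1.7600 + -0.4200i → escape time 3
(row=2, col=1): c = -1.4000 + -0.4200i → escape time 4
(row=2, col=2): c = -1.0400 + -0.4200i → escape time 6
(row=2, col=3): c = -0.6800 + -0.4200i → escape time 9
(row=2, col=4): c = -0.3200 + -0.4200i → escape time 9
(row=3, col=0): c = -1.7600 + -0.9050i → escape time 2
(row=3, col=1): c = -1.4000 + -0.9050i → escape time 3
(row=3, col=2): c = -1.0400 + -0.9050i → escape time 3
(row=3, col=3): c = -0.6800 + -0.9050i → escape time 4
(row=3, col=4): c = -0.3200 + -0.9050i → escape time 5
(row=4, col=0): c = -1.7600 + -1.3900i → escape time 1
(row=4, col=1): c = -1.4000 + -1.3900i → escape time 2
(row=4, col=2): c = -1.0400 + -1.3900i → escape time 2
(row=4, col=3): c = -0.6800 + -1.3900i → escape time 2
(row=4, col=4): c = -0.3200 + -1.3900i → escape time 2

Answer: 33579
79999
34699
23345
12222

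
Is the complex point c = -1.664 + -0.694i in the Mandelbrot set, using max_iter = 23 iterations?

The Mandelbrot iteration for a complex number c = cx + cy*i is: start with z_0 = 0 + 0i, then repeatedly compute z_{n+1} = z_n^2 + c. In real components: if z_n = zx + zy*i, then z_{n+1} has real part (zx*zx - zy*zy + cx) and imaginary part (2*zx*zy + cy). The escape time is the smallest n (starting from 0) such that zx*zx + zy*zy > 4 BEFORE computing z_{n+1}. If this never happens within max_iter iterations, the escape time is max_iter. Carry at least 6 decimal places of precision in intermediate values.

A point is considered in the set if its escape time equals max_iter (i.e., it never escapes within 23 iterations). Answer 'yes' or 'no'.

z_0 = 0 + 0i, c = -1.6640 + -0.6940i
Iter 1: z = -1.6640 + -0.6940i, |z|^2 = 3.2505
Iter 2: z = 0.6233 + 1.6156i, |z|^2 = 2.9987
Iter 3: z = -3.8858 + 1.3199i, |z|^2 = 16.8417
Escaped at iteration 3

Answer: no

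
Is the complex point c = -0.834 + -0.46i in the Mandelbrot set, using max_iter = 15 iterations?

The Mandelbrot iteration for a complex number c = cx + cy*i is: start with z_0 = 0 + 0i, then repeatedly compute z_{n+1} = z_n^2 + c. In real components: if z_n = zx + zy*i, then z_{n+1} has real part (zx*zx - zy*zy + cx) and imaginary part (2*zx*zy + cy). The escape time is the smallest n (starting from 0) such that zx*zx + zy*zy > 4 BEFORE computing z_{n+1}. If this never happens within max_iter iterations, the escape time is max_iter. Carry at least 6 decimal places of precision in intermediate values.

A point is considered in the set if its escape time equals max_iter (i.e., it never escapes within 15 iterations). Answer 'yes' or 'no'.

z_0 = 0 + 0i, c = -0.8340 + -0.4600i
Iter 1: z = -0.8340 + -0.4600i, |z|^2 = 0.9072
Iter 2: z = -0.3500 + 0.3073i, |z|^2 = 0.2170
Iter 3: z = -0.8059 + -0.6751i, |z|^2 = 1.1053
Iter 4: z = -0.6403 + 0.6282i, |z|^2 = 0.8046
Iter 5: z = -0.8185 + -1.2644i, |z|^2 = 2.2689
Iter 6: z = -1.7628 + 1.6100i, |z|^2 = 5.6997
Escaped at iteration 6

Answer: no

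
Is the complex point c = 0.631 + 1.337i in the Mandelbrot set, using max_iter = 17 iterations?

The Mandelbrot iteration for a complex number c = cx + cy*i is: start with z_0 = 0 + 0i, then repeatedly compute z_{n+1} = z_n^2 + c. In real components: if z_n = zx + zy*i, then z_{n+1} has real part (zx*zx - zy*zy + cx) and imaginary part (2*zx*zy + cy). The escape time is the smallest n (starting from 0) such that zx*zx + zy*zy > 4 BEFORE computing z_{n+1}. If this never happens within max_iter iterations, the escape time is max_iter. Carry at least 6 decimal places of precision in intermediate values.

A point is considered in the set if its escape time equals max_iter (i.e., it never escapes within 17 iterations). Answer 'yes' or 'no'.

Answer: no

Derivation:
z_0 = 0 + 0i, c = 0.6310 + 1.3370i
Iter 1: z = 0.6310 + 1.3370i, |z|^2 = 2.1857
Iter 2: z = -0.7584 + 3.0243i, |z|^2 = 9.7215
Escaped at iteration 2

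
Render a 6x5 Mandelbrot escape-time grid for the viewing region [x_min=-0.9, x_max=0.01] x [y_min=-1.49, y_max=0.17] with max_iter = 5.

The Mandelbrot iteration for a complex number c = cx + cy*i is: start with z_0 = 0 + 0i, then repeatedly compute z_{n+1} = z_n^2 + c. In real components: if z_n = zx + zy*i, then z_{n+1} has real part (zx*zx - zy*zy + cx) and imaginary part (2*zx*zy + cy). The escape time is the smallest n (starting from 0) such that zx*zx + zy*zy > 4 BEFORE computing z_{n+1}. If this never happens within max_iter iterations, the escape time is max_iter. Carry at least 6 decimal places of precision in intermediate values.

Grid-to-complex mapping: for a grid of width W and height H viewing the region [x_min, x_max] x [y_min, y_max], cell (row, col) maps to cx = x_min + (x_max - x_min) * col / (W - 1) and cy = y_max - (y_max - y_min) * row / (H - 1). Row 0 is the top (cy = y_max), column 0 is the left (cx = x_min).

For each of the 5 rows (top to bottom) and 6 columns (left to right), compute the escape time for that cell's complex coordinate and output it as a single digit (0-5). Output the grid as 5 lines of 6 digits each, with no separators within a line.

(row=0, col=0): c = -0.9000 + 0.1700i → escape time 5
(row=0, col=1): c = -0.7180 + 0.1700i → escape time 5
(row=0, col=2): c = -0.5360 + 0.1700i → escape time 5
(row=0, col=3): c = -0.3540 + 0.1700i → escape time 5
(row=0, col=4): c = -0.1720 + 0.1700i → escape time 5
(row=0, col=5): c = 0.0100 + 0.1700i → escape time 5
(row=1, col=0): c = -0.9000 + -0.2450i → escape time 5
(row=1, col=1): c = -0.7180 + -0.2450i → escape time 5
(row=1, col=2): c = -0.5360 + -0.2450i → escape time 5
(row=1, col=3): c = -0.3540 + -0.2450i → escape time 5
(row=1, col=4): c = -0.1720 + -0.2450i → escape time 5
(row=1, col=5): c = 0.0100 + -0.2450i → escape time 5
(row=2, col=0): c = -0.9000 + -0.6600i → escape time 4
(row=2, col=1): c = -0.7180 + -0.6600i → escape time 5
(row=2, col=2): c = -0.5360 + -0.6600i → escape time 5
(row=2, col=3): c = -0.3540 + -0.6600i → escape time 5
(row=2, col=4): c = -0.1720 + -0.6600i → escape time 5
(row=2, col=5): c = 0.0100 + -0.6600i → escape time 5
(row=3, col=0): c = -0.9000 + -1.0750i → escape time 3
(row=3, col=1): c = -0.7180 + -1.0750i → escape time 3
(row=3, col=2): c = -0.5360 + -1.0750i → escape time 4
(row=3, col=3): c = -0.3540 + -1.0750i → escape time 4
(row=3, col=4): c = -0.1720 + -1.0750i → escape time 5
(row=3, col=5): c = 0.0100 + -1.0750i → escape time 4
(row=4, col=0): c = -0.9000 + -1.4900i → escape time 2
(row=4, col=1): c = -0.7180 + -1.4900i → escape time 2
(row=4, col=2): c = -0.5360 + -1.4900i → escape time 2
(row=4, col=3): c = -0.3540 + -1.4900i → escape time 2
(row=4, col=4): c = -0.1720 + -1.4900i → escape time 2
(row=4, col=5): c = 0.0100 + -1.4900i → escape time 2

Answer: 555555
555555
455555
334454
222222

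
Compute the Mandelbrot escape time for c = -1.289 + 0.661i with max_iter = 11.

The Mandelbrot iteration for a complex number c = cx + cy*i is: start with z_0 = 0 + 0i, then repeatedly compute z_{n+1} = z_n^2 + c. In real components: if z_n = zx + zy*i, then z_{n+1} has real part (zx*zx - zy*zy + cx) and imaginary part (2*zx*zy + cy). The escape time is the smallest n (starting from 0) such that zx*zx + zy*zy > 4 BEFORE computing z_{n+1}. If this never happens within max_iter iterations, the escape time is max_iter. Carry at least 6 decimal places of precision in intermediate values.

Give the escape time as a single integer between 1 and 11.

z_0 = 0 + 0i, c = -1.2890 + 0.6610i
Iter 1: z = -1.2890 + 0.6610i, |z|^2 = 2.0984
Iter 2: z = -0.0644 + -1.0431i, |z|^2 = 1.0921
Iter 3: z = -2.3728 + 0.7953i, |z|^2 = 6.2629
Escaped at iteration 3

Answer: 3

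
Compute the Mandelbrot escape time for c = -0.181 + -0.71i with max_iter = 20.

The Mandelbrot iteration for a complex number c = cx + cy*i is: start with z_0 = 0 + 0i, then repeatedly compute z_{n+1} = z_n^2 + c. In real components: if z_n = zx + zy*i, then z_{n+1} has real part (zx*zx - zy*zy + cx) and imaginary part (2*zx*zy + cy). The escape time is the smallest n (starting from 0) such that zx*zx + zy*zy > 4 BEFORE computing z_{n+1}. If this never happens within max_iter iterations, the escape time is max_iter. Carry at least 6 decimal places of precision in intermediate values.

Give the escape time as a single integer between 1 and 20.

Answer: 20

Derivation:
z_0 = 0 + 0i, c = -0.1810 + -0.7100i
Iter 1: z = -0.1810 + -0.7100i, |z|^2 = 0.5369
Iter 2: z = -0.6523 + -0.4530i, |z|^2 = 0.6307
Iter 3: z = 0.0394 + -0.1190i, |z|^2 = 0.0157
Iter 4: z = -0.1936 + -0.7194i, |z|^2 = 0.5550
Iter 5: z = -0.6610 + -0.4314i, |z|^2 = 0.6231
Iter 6: z = 0.0698 + -0.1396i, |z|^2 = 0.0244
Iter 7: z = -0.1956 + -0.7295i, |z|^2 = 0.5704
Iter 8: z = -0.6749 + -0.4246i, |z|^2 = 0.6357
Iter 9: z = 0.0942 + -0.1369i, |z|^2 = 0.0276
Iter 10: z = -0.1909 + -0.7358i, |z|^2 = 0.5778
Iter 11: z = -0.6860 + -0.4291i, |z|^2 = 0.6547
Iter 12: z = 0.1054 + -0.1213i, |z|^2 = 0.0258
Iter 13: z = -0.1846 + -0.7356i, |z|^2 = 0.5751
Iter 14: z = -0.6880 + -0.4384i, |z|^2 = 0.6655
Iter 15: z = 0.1001 + -0.1067i, |z|^2 = 0.0214
Iter 16: z = -0.1824 + -0.7314i, |z|^2 = 0.5682
Iter 17: z = -0.6826 + -0.4432i, |z|^2 = 0.6625
Iter 18: z = 0.0885 + -0.1049i, |z|^2 = 0.0188
Iter 19: z = -0.1842 + -0.7286i, |z|^2 = 0.5647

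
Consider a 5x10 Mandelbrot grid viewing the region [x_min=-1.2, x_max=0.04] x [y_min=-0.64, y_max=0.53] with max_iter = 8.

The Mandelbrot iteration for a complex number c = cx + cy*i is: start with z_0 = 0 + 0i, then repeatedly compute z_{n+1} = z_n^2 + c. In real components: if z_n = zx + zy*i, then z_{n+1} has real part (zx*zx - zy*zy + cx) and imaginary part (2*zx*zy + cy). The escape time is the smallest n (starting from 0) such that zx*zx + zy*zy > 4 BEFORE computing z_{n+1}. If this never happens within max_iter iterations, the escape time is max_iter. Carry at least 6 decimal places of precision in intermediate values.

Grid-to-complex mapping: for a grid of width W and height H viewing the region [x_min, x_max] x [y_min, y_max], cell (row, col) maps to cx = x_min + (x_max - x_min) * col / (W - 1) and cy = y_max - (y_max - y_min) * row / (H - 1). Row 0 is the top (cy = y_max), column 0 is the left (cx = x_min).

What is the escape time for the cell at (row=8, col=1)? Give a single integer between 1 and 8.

z_0 = 0 + 0i, c = -0.8900 + -0.5100i
Iter 1: z = -0.8900 + -0.5100i, |z|^2 = 1.0522
Iter 2: z = -0.3580 + 0.3978i, |z|^2 = 0.2864
Iter 3: z = -0.9201 + -0.7948i, |z|^2 = 1.4783
Iter 4: z = -0.6752 + 0.9526i, |z|^2 = 1.3634
Iter 5: z = -1.3416 + -1.7964i, |z|^2 = 5.0268
Escaped at iteration 5

Answer: 5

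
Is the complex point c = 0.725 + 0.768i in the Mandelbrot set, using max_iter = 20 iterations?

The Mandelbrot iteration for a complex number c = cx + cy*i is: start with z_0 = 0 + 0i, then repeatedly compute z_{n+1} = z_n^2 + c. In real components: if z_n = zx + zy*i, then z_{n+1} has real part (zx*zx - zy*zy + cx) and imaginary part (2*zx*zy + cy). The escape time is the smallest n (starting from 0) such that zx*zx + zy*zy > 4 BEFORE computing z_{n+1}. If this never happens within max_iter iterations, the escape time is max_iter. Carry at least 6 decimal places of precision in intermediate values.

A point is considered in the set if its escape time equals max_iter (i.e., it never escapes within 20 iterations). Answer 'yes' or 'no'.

Answer: no

Derivation:
z_0 = 0 + 0i, c = 0.7250 + 0.7680i
Iter 1: z = 0.7250 + 0.7680i, |z|^2 = 1.1154
Iter 2: z = 0.6608 + 1.8816i, |z|^2 = 3.9771
Iter 3: z = -2.3788 + 3.2547i, |z|^2 = 16.2517
Escaped at iteration 3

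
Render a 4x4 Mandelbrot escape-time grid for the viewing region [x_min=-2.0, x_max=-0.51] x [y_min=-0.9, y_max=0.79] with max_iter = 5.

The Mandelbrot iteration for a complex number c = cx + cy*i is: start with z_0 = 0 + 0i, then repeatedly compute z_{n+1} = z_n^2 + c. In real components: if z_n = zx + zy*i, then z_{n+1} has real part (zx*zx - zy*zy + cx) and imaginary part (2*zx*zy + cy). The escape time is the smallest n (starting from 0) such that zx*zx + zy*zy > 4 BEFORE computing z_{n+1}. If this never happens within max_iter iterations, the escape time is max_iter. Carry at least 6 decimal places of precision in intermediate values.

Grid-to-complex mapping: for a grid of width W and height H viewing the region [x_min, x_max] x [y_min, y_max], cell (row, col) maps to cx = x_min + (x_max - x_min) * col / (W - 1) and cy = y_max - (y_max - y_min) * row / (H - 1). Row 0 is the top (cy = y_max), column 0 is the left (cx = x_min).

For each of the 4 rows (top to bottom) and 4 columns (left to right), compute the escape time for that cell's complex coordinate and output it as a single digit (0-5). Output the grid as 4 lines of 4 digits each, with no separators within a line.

Answer: 1335
1555
1455
1334

Derivation:
(row=0, col=0): c = -2.0000 + 0.7900i → escape time 1
(row=0, col=1): c = -1.5033 + 0.7900i → escape time 3
(row=0, col=2): c = -1.0067 + 0.7900i → escape time 3
(row=0, col=3): c = -0.5100 + 0.7900i → escape time 5
(row=1, col=0): c = -2.0000 + 0.2267i → escape time 1
(row=1, col=1): c = -1.5033 + 0.2267i → escape time 5
(row=1, col=2): c = -1.0067 + 0.2267i → escape time 5
(row=1, col=3): c = -0.5100 + 0.2267i → escape time 5
(row=2, col=0): c = -2.0000 + -0.3367i → escape time 1
(row=2, col=1): c = -1.5033 + -0.3367i → escape time 4
(row=2, col=2): c = -1.0067 + -0.3367i → escape time 5
(row=2, col=3): c = -0.5100 + -0.3367i → escape time 5
(row=3, col=0): c = -2.0000 + -0.9000i → escape time 1
(row=3, col=1): c = -1.5033 + -0.9000i → escape time 3
(row=3, col=2): c = -1.0067 + -0.9000i → escape time 3
(row=3, col=3): c = -0.5100 + -0.9000i → escape time 4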